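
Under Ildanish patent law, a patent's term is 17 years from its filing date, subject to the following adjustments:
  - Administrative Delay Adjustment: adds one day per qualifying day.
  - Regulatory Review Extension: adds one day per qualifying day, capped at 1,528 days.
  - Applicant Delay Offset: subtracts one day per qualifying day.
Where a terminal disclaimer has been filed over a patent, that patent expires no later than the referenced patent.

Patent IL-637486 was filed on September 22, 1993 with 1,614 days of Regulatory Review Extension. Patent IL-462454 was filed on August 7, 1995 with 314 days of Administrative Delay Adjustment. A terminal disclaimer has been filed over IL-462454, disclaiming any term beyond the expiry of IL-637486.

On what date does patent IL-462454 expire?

Natural term of IL-462454:
  Base: filing + 17 years → 7 August 2012.
  Administrative Delay Adjustment: +314 days → 17 June 2013.
Expiry of referenced patent IL-637486:
  Base: filing + 17 years → 22 September 2010.
  Regulatory Review Extension: 1614 days claimed exceeds the 1528-day cap, so +1528 days → 28 November 2014.
Terminal disclaimer: IL-462454 expires on the earlier of 17 June 2013 and 28 November 2014.

2013-06-17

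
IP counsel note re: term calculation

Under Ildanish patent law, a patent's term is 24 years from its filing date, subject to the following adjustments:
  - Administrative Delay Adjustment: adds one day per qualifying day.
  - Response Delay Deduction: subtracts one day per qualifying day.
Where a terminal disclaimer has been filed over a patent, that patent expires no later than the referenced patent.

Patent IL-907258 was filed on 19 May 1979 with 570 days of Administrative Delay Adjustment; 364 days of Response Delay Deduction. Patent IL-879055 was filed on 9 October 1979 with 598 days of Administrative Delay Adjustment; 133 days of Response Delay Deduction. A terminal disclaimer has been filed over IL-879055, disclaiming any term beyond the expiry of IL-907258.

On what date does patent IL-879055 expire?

Natural term of IL-879055:
  Base: filing + 24 years → 9 October 2003.
  Administrative Delay Adjustment: +598 days → 29 May 2005.
  Response Delay Deduction: −133 days → 16 January 2005.
Expiry of referenced patent IL-907258:
  Base: filing + 24 years → 19 May 2003.
  Administrative Delay Adjustment: +570 days → 9 December 2004.
  Response Delay Deduction: −364 days → 11 December 2003.
Terminal disclaimer: IL-879055 expires on the earlier of 16 January 2005 and 11 December 2003.

2003-12-11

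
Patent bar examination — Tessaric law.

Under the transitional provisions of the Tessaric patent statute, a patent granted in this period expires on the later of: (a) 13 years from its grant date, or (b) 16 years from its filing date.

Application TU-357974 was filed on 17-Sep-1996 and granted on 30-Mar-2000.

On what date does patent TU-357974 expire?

2013-03-30

(a) grant + 13 years → 30 March 2013.
(b) filing + 16 years → 17 September 2012.
Later of the two: 30 March 2013.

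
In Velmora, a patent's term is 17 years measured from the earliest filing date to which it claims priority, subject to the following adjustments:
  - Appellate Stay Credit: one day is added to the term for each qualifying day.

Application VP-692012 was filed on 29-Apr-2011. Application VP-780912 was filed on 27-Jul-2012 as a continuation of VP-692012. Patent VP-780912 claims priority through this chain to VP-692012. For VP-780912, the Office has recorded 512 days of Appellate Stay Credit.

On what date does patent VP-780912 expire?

September 23, 2029

Earliest priority filing: 29 April 2011.
Base term: 29 April 2011 + 17 years → 29 April 2028.
Appellate Stay Credit: +512 days → 23 September 2029.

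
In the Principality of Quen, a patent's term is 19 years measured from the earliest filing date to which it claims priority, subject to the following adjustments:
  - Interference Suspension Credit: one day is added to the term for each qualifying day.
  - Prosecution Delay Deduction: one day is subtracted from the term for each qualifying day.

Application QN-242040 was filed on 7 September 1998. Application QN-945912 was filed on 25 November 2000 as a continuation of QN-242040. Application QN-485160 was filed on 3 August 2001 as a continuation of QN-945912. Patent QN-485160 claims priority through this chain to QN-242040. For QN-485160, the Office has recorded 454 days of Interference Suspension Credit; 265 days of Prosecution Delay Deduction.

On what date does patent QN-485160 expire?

2018-03-15

Earliest priority filing: 7 September 1998.
Base term: 7 September 1998 + 19 years → 7 September 2017.
Interference Suspension Credit: +454 days → 5 December 2018.
Prosecution Delay Deduction: −265 days → 15 March 2018.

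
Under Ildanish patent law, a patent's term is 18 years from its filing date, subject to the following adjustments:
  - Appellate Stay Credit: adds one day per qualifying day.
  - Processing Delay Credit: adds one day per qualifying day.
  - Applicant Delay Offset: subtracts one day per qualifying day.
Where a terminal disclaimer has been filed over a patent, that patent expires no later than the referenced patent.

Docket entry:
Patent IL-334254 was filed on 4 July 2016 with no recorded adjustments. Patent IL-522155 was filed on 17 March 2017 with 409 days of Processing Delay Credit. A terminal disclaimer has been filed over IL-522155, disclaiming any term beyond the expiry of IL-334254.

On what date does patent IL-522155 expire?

Natural term of IL-522155:
  Base: filing + 18 years → 17 March 2035.
  Processing Delay Credit: +409 days → 29 April 2036.
Expiry of referenced patent IL-334254:
  Base: filing + 18 years → 4 July 2034.
Terminal disclaimer: IL-522155 expires on the earlier of 29 April 2036 and 4 July 2034.

2034-07-04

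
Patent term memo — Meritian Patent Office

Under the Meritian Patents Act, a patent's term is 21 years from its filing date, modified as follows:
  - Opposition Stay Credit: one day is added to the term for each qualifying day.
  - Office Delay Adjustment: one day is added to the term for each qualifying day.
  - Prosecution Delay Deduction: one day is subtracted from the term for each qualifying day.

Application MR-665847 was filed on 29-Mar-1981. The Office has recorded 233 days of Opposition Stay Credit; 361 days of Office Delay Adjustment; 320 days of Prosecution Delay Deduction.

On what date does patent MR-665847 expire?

December 28, 2002

Base term: filing date + 21 years → 29 March 2002.
Opposition Stay Credit: +233 days → 17 November 2002.
Office Delay Adjustment: +361 days → 13 November 2003.
Prosecution Delay Deduction: −320 days → 28 December 2002.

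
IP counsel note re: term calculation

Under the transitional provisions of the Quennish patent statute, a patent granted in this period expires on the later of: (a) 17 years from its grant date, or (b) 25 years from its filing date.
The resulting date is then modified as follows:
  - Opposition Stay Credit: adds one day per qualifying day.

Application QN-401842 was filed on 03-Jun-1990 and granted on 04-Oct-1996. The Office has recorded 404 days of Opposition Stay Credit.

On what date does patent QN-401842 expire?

July 11, 2016

(a) grant + 17 years → 4 October 2013.
(b) filing + 25 years → 3 June 2015.
Later of the two: 3 June 2015.
Opposition Stay Credit: +404 days → 11 July 2016.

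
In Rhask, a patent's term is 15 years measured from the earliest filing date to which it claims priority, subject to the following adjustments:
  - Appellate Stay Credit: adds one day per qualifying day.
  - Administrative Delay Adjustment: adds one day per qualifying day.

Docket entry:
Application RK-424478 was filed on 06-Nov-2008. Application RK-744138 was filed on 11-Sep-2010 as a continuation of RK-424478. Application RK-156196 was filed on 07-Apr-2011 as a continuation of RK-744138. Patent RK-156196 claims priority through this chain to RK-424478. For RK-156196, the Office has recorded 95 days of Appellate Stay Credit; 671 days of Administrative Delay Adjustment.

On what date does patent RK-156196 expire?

Earliest priority filing: 6 November 2008.
Base term: 6 November 2008 + 15 years → 6 November 2023.
Appellate Stay Credit: +95 days → 9 February 2024.
Administrative Delay Adjustment: +671 days → 11 December 2025.

2025-12-11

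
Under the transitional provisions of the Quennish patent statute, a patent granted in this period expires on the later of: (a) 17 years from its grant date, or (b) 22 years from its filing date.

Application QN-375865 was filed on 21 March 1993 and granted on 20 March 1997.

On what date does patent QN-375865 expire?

March 21, 2015

(a) grant + 17 years → 20 March 2014.
(b) filing + 22 years → 21 March 2015.
Later of the two: 21 March 2015.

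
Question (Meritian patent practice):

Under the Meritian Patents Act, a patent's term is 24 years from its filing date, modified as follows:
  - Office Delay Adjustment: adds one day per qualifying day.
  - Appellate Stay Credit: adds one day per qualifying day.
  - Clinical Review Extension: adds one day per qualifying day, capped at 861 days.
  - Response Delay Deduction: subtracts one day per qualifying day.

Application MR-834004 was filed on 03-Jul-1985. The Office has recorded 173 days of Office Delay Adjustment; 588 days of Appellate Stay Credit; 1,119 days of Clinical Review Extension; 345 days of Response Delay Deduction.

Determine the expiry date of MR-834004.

Base term: filing date + 24 years → 3 July 2009.
Office Delay Adjustment: +173 days → 23 December 2009.
Appellate Stay Credit: +588 days → 3 August 2011.
Clinical Review Extension: 1119 days claimed exceeds the 861-day cap, so +861 days → 11 December 2013.
Response Delay Deduction: −345 days → 31 December 2012.

2012-12-31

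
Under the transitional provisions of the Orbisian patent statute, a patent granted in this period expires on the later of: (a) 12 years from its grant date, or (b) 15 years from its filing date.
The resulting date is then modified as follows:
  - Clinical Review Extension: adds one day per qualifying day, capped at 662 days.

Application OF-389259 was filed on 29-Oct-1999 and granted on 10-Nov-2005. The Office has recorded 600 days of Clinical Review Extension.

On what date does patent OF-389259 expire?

(a) grant + 12 years → 10 November 2017.
(b) filing + 15 years → 29 October 2014.
Later of the two: 10 November 2017.
Clinical Review Extension: 600 days (within the 662-day cap) → +600 days → 3 July 2019.

2019-07-03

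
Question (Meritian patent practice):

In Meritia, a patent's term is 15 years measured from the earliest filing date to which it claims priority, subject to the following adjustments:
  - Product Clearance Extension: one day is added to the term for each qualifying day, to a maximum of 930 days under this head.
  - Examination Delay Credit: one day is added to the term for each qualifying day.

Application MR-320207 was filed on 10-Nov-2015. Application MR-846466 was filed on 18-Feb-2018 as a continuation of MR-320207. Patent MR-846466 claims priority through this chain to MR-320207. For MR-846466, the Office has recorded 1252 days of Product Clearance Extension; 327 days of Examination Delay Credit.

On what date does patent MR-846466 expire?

Earliest priority filing: 10 November 2015.
Base term: 10 November 2015 + 15 years → 10 November 2030.
Product Clearance Extension: 1252 days claimed exceeds the 930-day cap, so +930 days → 28 May 2033.
Examination Delay Credit: +327 days → 20 April 2034.

April 20, 2034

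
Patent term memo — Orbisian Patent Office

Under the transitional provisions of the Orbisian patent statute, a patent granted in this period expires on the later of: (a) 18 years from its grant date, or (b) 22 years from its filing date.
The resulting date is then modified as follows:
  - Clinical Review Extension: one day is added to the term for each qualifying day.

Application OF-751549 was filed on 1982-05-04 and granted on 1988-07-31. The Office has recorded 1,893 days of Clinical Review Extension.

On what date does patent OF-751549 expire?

2011-10-06

(a) grant + 18 years → 31 July 2006.
(b) filing + 22 years → 4 May 2004.
Later of the two: 31 July 2006.
Clinical Review Extension: +1893 days → 6 October 2011.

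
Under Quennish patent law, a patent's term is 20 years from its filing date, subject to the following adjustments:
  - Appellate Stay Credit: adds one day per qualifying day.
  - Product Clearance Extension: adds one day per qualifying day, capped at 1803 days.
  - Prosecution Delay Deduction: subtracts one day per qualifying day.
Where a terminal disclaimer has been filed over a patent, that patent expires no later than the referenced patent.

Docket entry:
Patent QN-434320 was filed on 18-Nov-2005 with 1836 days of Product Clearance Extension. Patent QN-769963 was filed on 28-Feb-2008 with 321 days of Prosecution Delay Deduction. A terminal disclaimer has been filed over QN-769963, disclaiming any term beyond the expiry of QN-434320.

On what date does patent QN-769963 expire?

April 13, 2027

Natural term of QN-769963:
  Base: filing + 20 years → 28 February 2028.
  Prosecution Delay Deduction: −321 days → 13 April 2027.
Expiry of referenced patent QN-434320:
  Base: filing + 20 years → 18 November 2025.
  Product Clearance Extension: 1836 days claimed exceeds the 1803-day cap, so +1803 days → 26 October 2030.
Terminal disclaimer: QN-769963 expires on the earlier of 13 April 2027 and 26 October 2030.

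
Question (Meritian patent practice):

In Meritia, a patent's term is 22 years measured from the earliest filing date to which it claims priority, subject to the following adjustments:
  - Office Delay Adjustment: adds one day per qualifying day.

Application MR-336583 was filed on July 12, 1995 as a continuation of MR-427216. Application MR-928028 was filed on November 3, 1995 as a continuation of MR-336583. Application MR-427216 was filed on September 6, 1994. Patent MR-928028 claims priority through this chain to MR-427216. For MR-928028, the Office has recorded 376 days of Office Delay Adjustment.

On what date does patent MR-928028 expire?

Earliest priority filing: 6 September 1994.
Base term: 6 September 1994 + 22 years → 6 September 2016.
Office Delay Adjustment: +376 days → 17 September 2017.

2017-09-17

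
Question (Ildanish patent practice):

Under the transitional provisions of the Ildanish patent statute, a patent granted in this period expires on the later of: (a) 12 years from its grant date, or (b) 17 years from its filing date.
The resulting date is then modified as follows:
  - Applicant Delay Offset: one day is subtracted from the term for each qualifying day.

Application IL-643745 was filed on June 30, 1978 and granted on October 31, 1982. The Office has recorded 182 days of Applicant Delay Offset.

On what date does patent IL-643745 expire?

1994-12-30

(a) grant + 12 years → 31 October 1994.
(b) filing + 17 years → 30 June 1995.
Later of the two: 30 June 1995.
Applicant Delay Offset: −182 days → 30 December 1994.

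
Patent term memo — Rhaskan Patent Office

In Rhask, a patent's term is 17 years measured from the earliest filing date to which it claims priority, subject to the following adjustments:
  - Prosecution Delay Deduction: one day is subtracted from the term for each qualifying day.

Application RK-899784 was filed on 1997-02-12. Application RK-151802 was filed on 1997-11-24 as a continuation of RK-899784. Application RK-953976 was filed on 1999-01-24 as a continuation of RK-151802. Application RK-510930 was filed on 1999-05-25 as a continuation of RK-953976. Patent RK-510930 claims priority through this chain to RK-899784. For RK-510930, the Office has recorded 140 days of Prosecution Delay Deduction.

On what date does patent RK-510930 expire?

September 25, 2013

Earliest priority filing: 12 February 1997.
Base term: 12 February 1997 + 17 years → 12 February 2014.
Prosecution Delay Deduction: −140 days → 25 September 2013.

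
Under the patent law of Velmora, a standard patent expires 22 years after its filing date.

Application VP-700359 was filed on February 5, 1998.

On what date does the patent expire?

February 5, 2020

Filing date + 22 years → 5 February 2020.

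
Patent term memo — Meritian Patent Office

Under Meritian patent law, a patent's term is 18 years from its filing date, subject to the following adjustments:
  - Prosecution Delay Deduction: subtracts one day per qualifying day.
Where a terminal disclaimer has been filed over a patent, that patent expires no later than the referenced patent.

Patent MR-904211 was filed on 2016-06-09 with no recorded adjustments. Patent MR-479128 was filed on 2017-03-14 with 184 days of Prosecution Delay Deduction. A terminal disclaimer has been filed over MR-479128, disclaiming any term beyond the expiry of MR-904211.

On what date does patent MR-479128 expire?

June 9, 2034

Natural term of MR-479128:
  Base: filing + 18 years → 14 March 2035.
  Prosecution Delay Deduction: −184 days → 11 September 2034.
Expiry of referenced patent MR-904211:
  Base: filing + 18 years → 9 June 2034.
Terminal disclaimer: MR-479128 expires on the earlier of 11 September 2034 and 9 June 2034.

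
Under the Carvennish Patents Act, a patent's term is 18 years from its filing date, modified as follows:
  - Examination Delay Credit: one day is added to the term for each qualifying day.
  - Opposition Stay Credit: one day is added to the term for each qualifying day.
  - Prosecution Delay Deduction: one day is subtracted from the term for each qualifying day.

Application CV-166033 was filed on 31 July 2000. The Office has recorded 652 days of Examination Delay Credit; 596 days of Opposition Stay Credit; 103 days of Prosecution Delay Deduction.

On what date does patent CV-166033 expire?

Base term: filing date + 18 years → 31 July 2018.
Examination Delay Credit: +652 days → 13 May 2020.
Opposition Stay Credit: +596 days → 30 December 2021.
Prosecution Delay Deduction: −103 days → 18 September 2021.

September 18, 2021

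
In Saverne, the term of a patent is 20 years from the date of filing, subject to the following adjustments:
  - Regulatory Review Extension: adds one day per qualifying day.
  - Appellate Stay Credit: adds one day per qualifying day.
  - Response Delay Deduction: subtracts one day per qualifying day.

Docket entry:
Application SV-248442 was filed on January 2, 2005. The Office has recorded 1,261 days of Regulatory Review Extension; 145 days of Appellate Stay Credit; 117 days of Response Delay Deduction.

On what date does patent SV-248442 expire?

Base term: filing date + 20 years → 2 January 2025.
Regulatory Review Extension: +1261 days → 16 June 2028.
Appellate Stay Credit: +145 days → 8 November 2028.
Response Delay Deduction: −117 days → 14 July 2028.

July 14, 2028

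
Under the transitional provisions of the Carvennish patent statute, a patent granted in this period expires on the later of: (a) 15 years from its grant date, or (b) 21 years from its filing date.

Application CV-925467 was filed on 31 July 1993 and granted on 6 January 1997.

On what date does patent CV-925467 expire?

July 31, 2014

(a) grant + 15 years → 6 January 2012.
(b) filing + 21 years → 31 July 2014.
Later of the two: 31 July 2014.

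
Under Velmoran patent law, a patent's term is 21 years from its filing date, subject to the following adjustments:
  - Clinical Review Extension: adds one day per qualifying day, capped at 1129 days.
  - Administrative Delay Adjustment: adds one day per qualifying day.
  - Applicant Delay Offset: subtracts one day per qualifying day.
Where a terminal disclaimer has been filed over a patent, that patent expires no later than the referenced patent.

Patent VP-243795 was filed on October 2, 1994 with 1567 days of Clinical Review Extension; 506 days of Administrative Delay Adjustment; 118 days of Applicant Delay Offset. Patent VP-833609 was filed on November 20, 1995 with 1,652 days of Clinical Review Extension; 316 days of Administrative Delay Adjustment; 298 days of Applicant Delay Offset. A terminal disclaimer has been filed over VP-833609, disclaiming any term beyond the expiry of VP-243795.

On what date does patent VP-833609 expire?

2019-11-27

Natural term of VP-833609:
  Base: filing + 21 years → 20 November 2016.
  Clinical Review Extension: 1652 days claimed exceeds the 1129-day cap, so +1129 days → 24 December 2019.
  Administrative Delay Adjustment: +316 days → 4 November 2020.
  Applicant Delay Offset: −298 days → 11 January 2020.
Expiry of referenced patent VP-243795:
  Base: filing + 21 years → 2 October 2015.
  Clinical Review Extension: 1567 days claimed exceeds the 1129-day cap, so +1129 days → 4 November 2018.
  Administrative Delay Adjustment: +506 days → 24 March 2020.
  Applicant Delay Offset: −118 days → 27 November 2019.
Terminal disclaimer: VP-833609 expires on the earlier of 11 January 2020 and 27 November 2019.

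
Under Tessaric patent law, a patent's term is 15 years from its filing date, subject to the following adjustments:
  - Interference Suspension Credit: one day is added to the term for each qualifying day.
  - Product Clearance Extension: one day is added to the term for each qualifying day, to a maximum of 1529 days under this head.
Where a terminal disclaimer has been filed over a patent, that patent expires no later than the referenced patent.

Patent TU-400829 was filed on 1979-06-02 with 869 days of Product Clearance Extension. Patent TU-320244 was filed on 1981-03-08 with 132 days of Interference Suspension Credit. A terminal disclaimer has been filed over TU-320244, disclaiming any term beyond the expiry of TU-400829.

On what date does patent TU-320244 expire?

Natural term of TU-320244:
  Base: filing + 15 years → 8 March 1996.
  Interference Suspension Credit: +132 days → 18 July 1996.
Expiry of referenced patent TU-400829:
  Base: filing + 15 years → 2 June 1994.
  Product Clearance Extension: 869 days (within the 1529-day cap) → +869 days → 18 October 1996.
Terminal disclaimer: TU-320244 expires on the earlier of 18 July 1996 and 18 October 1996.

July 18, 1996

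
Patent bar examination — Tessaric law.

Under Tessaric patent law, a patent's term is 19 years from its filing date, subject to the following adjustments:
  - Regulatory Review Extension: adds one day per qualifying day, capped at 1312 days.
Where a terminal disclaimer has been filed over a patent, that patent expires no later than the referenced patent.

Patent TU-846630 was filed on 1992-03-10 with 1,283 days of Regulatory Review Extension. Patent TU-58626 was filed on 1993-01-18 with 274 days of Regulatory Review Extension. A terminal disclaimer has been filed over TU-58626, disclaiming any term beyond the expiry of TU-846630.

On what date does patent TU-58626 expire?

Natural term of TU-58626:
  Base: filing + 19 years → 18 January 2012.
  Regulatory Review Extension: 274 days (within the 1312-day cap) → +274 days → 18 October 2012.
Expiry of referenced patent TU-846630:
  Base: filing + 19 years → 10 March 2011.
  Regulatory Review Extension: 1283 days (within the 1312-day cap) → +1283 days → 13 September 2014.
Terminal disclaimer: TU-58626 expires on the earlier of 18 October 2012 and 13 September 2014.

October 18, 2012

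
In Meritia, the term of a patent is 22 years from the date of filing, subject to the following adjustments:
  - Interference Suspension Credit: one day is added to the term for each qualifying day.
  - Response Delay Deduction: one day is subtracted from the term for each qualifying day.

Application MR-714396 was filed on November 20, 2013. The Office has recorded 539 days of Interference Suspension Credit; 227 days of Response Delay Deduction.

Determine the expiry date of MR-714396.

2036-09-27

Base term: filing date + 22 years → 20 November 2035.
Interference Suspension Credit: +539 days → 12 May 2037.
Response Delay Deduction: −227 days → 27 September 2036.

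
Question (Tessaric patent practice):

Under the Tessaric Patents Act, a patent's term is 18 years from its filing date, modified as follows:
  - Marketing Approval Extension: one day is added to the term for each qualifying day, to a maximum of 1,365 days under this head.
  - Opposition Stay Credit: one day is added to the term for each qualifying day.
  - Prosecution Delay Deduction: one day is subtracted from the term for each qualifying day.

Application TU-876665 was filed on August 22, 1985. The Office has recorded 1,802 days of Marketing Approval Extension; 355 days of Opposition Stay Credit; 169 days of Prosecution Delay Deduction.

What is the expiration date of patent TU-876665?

Base term: filing date + 18 years → 22 August 2003.
Marketing Approval Extension: 1802 days claimed exceeds the 1365-day cap, so +1365 days → 18 May 2007.
Opposition Stay Credit: +355 days → 7 May 2008.
Prosecution Delay Deduction: −169 days → 20 November 2007.

2007-11-20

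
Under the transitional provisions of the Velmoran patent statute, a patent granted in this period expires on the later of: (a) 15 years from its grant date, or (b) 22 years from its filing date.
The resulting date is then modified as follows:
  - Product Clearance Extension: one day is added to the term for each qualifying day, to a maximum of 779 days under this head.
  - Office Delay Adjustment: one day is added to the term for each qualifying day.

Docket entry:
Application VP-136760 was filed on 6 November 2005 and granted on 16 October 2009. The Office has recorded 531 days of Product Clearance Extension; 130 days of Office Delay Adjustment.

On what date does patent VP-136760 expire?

(a) grant + 15 years → 16 October 2024.
(b) filing + 22 years → 6 November 2027.
Later of the two: 6 November 2027.
Product Clearance Extension: 531 days (within the 779-day cap) → +531 days → 20 April 2029.
Office Delay Adjustment: +130 days → 28 August 2029.

August 28, 2029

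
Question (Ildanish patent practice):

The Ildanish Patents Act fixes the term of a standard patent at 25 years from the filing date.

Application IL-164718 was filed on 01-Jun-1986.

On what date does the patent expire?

June 1, 2011

Filing date + 25 years → 1 June 2011.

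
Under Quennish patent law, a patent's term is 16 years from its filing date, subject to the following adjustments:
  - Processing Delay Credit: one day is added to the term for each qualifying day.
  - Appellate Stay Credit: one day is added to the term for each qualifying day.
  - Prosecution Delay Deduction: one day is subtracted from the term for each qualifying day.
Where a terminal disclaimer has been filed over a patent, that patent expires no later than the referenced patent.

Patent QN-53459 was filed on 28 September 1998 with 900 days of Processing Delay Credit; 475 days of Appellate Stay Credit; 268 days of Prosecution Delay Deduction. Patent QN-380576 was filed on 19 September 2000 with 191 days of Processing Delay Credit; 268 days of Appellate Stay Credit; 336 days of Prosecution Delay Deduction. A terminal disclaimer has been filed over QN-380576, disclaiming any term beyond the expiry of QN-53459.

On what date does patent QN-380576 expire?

2017-01-20

Natural term of QN-380576:
  Base: filing + 16 years → 19 September 2016.
  Processing Delay Credit: +191 days → 29 March 2017.
  Appellate Stay Credit: +268 days → 22 December 2017.
  Prosecution Delay Deduction: −336 days → 20 January 2017.
Expiry of referenced patent QN-53459:
  Base: filing + 16 years → 28 September 2014.
  Processing Delay Credit: +900 days → 16 March 2017.
  Appellate Stay Credit: +475 days → 4 July 2018.
  Prosecution Delay Deduction: −268 days → 9 October 2017.
Terminal disclaimer: QN-380576 expires on the earlier of 20 January 2017 and 9 October 2017.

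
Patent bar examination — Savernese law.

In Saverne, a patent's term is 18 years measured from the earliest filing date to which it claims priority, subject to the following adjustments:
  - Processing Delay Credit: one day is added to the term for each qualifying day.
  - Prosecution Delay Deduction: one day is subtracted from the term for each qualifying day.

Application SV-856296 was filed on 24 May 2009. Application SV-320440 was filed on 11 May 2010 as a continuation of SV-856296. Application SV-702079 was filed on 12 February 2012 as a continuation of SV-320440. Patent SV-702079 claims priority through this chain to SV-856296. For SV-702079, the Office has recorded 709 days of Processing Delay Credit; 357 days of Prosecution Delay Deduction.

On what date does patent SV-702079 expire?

May 10, 2028

Earliest priority filing: 24 May 2009.
Base term: 24 May 2009 + 18 years → 24 May 2027.
Processing Delay Credit: +709 days → 2 May 2029.
Prosecution Delay Deduction: −357 days → 10 May 2028.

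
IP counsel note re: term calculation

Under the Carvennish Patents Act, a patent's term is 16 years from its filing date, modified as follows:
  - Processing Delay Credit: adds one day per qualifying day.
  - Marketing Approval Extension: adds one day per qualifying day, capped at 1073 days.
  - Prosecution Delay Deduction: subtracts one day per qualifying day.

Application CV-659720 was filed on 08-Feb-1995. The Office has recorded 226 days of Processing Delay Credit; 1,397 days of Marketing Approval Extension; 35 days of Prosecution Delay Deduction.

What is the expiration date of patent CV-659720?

July 26, 2014

Base term: filing date + 16 years → 8 February 2011.
Processing Delay Credit: +226 days → 22 September 2011.
Marketing Approval Extension: 1397 days claimed exceeds the 1073-day cap, so +1073 days → 30 August 2014.
Prosecution Delay Deduction: −35 days → 26 July 2014.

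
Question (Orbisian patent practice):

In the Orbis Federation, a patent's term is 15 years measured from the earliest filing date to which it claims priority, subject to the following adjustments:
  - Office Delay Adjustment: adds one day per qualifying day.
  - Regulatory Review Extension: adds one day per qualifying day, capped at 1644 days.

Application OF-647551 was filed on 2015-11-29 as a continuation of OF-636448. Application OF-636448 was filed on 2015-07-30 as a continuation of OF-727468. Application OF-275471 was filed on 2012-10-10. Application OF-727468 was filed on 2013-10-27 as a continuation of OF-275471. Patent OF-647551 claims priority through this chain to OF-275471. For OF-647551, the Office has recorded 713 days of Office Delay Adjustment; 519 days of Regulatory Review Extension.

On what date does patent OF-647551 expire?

Earliest priority filing: 10 October 2012.
Base term: 10 October 2012 + 15 years → 10 October 2027.
Office Delay Adjustment: +713 days → 22 September 2029.
Regulatory Review Extension: 519 days (within the 1644-day cap) → +519 days → 23 February 2031.

February 23, 2031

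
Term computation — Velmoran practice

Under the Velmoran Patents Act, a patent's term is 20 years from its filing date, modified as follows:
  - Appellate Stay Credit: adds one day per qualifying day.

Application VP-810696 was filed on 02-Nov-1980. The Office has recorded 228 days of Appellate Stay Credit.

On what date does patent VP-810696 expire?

2001-06-18

Base term: filing date + 20 years → 2 November 2000.
Appellate Stay Credit: +228 days → 18 June 2001.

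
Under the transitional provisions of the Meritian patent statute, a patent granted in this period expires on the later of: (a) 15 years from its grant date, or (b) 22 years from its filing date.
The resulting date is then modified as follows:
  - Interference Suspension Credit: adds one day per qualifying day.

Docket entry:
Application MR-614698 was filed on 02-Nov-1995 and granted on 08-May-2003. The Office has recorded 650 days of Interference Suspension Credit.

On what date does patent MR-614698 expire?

(a) grant + 15 years → 8 May 2018.
(b) filing + 22 years → 2 November 2017.
Later of the two: 8 May 2018.
Interference Suspension Credit: +650 days → 17 February 2020.

February 17, 2020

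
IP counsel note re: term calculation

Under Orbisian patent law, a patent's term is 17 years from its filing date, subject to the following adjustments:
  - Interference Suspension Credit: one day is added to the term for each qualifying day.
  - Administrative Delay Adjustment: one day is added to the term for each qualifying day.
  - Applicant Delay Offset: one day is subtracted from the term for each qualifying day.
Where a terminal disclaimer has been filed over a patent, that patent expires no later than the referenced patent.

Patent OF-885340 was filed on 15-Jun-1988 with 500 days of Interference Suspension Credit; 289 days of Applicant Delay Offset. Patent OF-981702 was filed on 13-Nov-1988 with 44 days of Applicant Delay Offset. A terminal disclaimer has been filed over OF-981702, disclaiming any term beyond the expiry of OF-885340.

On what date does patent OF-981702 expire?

September 30, 2005

Natural term of OF-981702:
  Base: filing + 17 years → 13 November 2005.
  Applicant Delay Offset: −44 days → 30 September 2005.
Expiry of referenced patent OF-885340:
  Base: filing + 17 years → 15 June 2005.
  Interference Suspension Credit: +500 days → 28 October 2006.
  Applicant Delay Offset: −289 days → 12 January 2006.
Terminal disclaimer: OF-981702 expires on the earlier of 30 September 2005 and 12 January 2006.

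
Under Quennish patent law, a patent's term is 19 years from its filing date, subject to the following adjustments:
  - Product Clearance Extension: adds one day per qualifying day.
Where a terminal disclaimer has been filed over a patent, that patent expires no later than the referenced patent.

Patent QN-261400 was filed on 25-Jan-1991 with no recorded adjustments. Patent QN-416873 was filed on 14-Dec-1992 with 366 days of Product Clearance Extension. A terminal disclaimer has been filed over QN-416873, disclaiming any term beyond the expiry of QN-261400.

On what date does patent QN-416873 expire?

2010-01-25

Natural term of QN-416873:
  Base: filing + 19 years → 14 December 2011.
  Product Clearance Extension: +366 days → 14 December 2012.
Expiry of referenced patent QN-261400:
  Base: filing + 19 years → 25 January 2010.
Terminal disclaimer: QN-416873 expires on the earlier of 14 December 2012 and 25 January 2010.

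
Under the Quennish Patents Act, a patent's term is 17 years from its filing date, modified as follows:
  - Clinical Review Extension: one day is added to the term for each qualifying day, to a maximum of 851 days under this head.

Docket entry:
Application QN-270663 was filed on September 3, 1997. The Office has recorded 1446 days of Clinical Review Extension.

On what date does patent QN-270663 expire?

Base term: filing date + 17 years → 3 September 2014.
Clinical Review Extension: 1446 days claimed exceeds the 851-day cap, so +851 days → 1 January 2017.

2017-01-01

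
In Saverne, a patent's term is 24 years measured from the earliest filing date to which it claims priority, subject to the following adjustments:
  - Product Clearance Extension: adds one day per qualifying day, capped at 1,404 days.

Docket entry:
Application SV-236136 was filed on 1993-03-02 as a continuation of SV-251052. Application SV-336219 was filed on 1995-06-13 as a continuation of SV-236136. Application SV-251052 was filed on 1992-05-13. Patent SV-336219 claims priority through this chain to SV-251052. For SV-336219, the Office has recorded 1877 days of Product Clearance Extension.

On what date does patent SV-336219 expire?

March 17, 2020

Earliest priority filing: 13 May 1992.
Base term: 13 May 1992 + 24 years → 13 May 2016.
Product Clearance Extension: 1877 days claimed exceeds the 1404-day cap, so +1404 days → 17 March 2020.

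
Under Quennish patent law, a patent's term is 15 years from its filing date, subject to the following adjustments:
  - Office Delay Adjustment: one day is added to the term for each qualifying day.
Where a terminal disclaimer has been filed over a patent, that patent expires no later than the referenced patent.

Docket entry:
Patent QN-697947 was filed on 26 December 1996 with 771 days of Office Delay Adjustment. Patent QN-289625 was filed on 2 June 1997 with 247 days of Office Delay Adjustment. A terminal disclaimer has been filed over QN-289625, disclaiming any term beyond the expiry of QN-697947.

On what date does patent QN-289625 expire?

Natural term of QN-289625:
  Base: filing + 15 years → 2 June 2012.
  Office Delay Adjustment: +247 days → 4 February 2013.
Expiry of referenced patent QN-697947:
  Base: filing + 15 years → 26 December 2011.
  Office Delay Adjustment: +771 days → 4 February 2014.
Terminal disclaimer: QN-289625 expires on the earlier of 4 February 2013 and 4 February 2014.

February 4, 2013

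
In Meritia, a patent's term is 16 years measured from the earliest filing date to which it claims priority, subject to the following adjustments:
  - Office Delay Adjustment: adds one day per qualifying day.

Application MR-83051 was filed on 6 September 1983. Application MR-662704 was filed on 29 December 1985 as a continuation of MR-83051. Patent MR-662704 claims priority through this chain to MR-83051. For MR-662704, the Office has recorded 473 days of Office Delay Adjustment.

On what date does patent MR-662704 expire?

Earliest priority filing: 6 September 1983.
Base term: 6 September 1983 + 16 years → 6 September 1999.
Office Delay Adjustment: +473 days → 22 December 2000.

2000-12-22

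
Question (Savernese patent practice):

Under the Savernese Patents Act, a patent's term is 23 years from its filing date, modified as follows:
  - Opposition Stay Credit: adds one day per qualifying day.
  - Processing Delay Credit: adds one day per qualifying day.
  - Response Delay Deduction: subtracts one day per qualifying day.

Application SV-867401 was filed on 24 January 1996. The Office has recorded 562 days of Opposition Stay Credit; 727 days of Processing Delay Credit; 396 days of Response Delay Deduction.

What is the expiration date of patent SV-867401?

2021-07-05

Base term: filing date + 23 years → 24 January 2019.
Opposition Stay Credit: +562 days → 8 August 2020.
Processing Delay Credit: +727 days → 5 August 2022.
Response Delay Deduction: −396 days → 5 July 2021.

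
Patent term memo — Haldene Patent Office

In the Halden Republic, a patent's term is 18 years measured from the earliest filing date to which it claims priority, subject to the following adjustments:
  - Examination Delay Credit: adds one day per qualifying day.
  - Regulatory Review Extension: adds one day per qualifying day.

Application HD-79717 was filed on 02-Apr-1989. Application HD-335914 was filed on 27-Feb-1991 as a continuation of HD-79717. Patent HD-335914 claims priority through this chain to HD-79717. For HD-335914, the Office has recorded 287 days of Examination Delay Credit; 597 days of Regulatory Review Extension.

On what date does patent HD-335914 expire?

Earliest priority filing: 2 April 1989.
Base term: 2 April 1989 + 18 years → 2 April 2007.
Examination Delay Credit: +287 days → 14 January 2008.
Regulatory Review Extension: +597 days → 2 September 2009.

2009-09-02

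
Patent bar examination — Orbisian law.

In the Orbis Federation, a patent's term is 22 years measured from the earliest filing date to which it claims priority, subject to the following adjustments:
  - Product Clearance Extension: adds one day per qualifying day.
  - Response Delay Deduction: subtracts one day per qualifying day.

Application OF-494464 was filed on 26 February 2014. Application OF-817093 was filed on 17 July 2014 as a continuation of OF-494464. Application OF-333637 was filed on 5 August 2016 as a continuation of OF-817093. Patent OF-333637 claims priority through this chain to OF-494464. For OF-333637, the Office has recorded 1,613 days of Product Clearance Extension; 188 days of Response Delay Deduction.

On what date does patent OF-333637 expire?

Earliest priority filing: 26 February 2014.
Base term: 26 February 2014 + 22 years → 26 February 2036.
Product Clearance Extension: +1613 days → 27 July 2040.
Response Delay Deduction: −188 days → 21 January 2040.

January 21, 2040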